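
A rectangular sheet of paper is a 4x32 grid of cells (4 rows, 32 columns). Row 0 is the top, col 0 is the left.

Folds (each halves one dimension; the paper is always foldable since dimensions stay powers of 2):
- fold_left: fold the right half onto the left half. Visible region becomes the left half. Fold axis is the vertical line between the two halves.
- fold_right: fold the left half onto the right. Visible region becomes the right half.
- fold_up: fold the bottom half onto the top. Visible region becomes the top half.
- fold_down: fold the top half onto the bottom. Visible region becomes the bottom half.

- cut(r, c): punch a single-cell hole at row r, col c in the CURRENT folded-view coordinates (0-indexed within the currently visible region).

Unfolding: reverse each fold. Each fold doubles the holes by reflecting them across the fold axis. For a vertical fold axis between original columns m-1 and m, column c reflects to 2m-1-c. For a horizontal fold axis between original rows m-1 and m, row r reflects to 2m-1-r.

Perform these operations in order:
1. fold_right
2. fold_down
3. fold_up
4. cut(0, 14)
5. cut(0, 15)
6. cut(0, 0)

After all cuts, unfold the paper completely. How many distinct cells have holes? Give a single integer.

Answer: 24

Derivation:
Op 1 fold_right: fold axis v@16; visible region now rows[0,4) x cols[16,32) = 4x16
Op 2 fold_down: fold axis h@2; visible region now rows[2,4) x cols[16,32) = 2x16
Op 3 fold_up: fold axis h@3; visible region now rows[2,3) x cols[16,32) = 1x16
Op 4 cut(0, 14): punch at orig (2,30); cuts so far [(2, 30)]; region rows[2,3) x cols[16,32) = 1x16
Op 5 cut(0, 15): punch at orig (2,31); cuts so far [(2, 30), (2, 31)]; region rows[2,3) x cols[16,32) = 1x16
Op 6 cut(0, 0): punch at orig (2,16); cuts so far [(2, 16), (2, 30), (2, 31)]; region rows[2,3) x cols[16,32) = 1x16
Unfold 1 (reflect across h@3): 6 holes -> [(2, 16), (2, 30), (2, 31), (3, 16), (3, 30), (3, 31)]
Unfold 2 (reflect across h@2): 12 holes -> [(0, 16), (0, 30), (0, 31), (1, 16), (1, 30), (1, 31), (2, 16), (2, 30), (2, 31), (3, 16), (3, 30), (3, 31)]
Unfold 3 (reflect across v@16): 24 holes -> [(0, 0), (0, 1), (0, 15), (0, 16), (0, 30), (0, 31), (1, 0), (1, 1), (1, 15), (1, 16), (1, 30), (1, 31), (2, 0), (2, 1), (2, 15), (2, 16), (2, 30), (2, 31), (3, 0), (3, 1), (3, 15), (3, 16), (3, 30), (3, 31)]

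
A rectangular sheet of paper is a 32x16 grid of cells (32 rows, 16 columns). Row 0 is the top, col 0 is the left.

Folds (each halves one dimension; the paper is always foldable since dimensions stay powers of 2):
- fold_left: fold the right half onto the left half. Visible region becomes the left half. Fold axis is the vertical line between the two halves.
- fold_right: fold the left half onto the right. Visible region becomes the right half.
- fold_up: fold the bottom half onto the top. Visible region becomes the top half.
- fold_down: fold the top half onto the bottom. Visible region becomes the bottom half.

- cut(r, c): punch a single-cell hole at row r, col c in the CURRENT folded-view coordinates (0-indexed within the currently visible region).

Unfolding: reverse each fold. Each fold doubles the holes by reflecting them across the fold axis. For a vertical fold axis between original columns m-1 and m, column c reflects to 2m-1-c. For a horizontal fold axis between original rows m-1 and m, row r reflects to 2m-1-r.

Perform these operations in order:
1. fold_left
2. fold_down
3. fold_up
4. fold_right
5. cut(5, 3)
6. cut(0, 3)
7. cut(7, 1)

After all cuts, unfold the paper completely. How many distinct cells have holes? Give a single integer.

Answer: 48

Derivation:
Op 1 fold_left: fold axis v@8; visible region now rows[0,32) x cols[0,8) = 32x8
Op 2 fold_down: fold axis h@16; visible region now rows[16,32) x cols[0,8) = 16x8
Op 3 fold_up: fold axis h@24; visible region now rows[16,24) x cols[0,8) = 8x8
Op 4 fold_right: fold axis v@4; visible region now rows[16,24) x cols[4,8) = 8x4
Op 5 cut(5, 3): punch at orig (21,7); cuts so far [(21, 7)]; region rows[16,24) x cols[4,8) = 8x4
Op 6 cut(0, 3): punch at orig (16,7); cuts so far [(16, 7), (21, 7)]; region rows[16,24) x cols[4,8) = 8x4
Op 7 cut(7, 1): punch at orig (23,5); cuts so far [(16, 7), (21, 7), (23, 5)]; region rows[16,24) x cols[4,8) = 8x4
Unfold 1 (reflect across v@4): 6 holes -> [(16, 0), (16, 7), (21, 0), (21, 7), (23, 2), (23, 5)]
Unfold 2 (reflect across h@24): 12 holes -> [(16, 0), (16, 7), (21, 0), (21, 7), (23, 2), (23, 5), (24, 2), (24, 5), (26, 0), (26, 7), (31, 0), (31, 7)]
Unfold 3 (reflect across h@16): 24 holes -> [(0, 0), (0, 7), (5, 0), (5, 7), (7, 2), (7, 5), (8, 2), (8, 5), (10, 0), (10, 7), (15, 0), (15, 7), (16, 0), (16, 7), (21, 0), (21, 7), (23, 2), (23, 5), (24, 2), (24, 5), (26, 0), (26, 7), (31, 0), (31, 7)]
Unfold 4 (reflect across v@8): 48 holes -> [(0, 0), (0, 7), (0, 8), (0, 15), (5, 0), (5, 7), (5, 8), (5, 15), (7, 2), (7, 5), (7, 10), (7, 13), (8, 2), (8, 5), (8, 10), (8, 13), (10, 0), (10, 7), (10, 8), (10, 15), (15, 0), (15, 7), (15, 8), (15, 15), (16, 0), (16, 7), (16, 8), (16, 15), (21, 0), (21, 7), (21, 8), (21, 15), (23, 2), (23, 5), (23, 10), (23, 13), (24, 2), (24, 5), (24, 10), (24, 13), (26, 0), (26, 7), (26, 8), (26, 15), (31, 0), (31, 7), (31, 8), (31, 15)]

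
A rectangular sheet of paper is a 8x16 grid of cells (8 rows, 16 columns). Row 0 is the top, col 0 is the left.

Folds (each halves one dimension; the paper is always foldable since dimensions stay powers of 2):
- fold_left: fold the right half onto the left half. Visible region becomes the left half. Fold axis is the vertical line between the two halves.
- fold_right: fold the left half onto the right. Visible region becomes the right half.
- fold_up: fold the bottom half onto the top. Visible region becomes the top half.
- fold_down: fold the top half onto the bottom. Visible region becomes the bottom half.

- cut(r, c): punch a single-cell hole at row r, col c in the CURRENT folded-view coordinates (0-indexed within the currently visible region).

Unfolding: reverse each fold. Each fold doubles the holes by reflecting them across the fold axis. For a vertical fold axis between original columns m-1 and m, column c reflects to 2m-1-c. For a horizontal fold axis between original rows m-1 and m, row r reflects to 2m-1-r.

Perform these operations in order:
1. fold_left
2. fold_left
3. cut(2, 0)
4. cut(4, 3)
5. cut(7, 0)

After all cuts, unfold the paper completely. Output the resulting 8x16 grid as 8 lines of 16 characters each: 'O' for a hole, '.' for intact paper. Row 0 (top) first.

Answer: ................
................
O......OO......O
................
...OO......OO...
................
................
O......OO......O

Derivation:
Op 1 fold_left: fold axis v@8; visible region now rows[0,8) x cols[0,8) = 8x8
Op 2 fold_left: fold axis v@4; visible region now rows[0,8) x cols[0,4) = 8x4
Op 3 cut(2, 0): punch at orig (2,0); cuts so far [(2, 0)]; region rows[0,8) x cols[0,4) = 8x4
Op 4 cut(4, 3): punch at orig (4,3); cuts so far [(2, 0), (4, 3)]; region rows[0,8) x cols[0,4) = 8x4
Op 5 cut(7, 0): punch at orig (7,0); cuts so far [(2, 0), (4, 3), (7, 0)]; region rows[0,8) x cols[0,4) = 8x4
Unfold 1 (reflect across v@4): 6 holes -> [(2, 0), (2, 7), (4, 3), (4, 4), (7, 0), (7, 7)]
Unfold 2 (reflect across v@8): 12 holes -> [(2, 0), (2, 7), (2, 8), (2, 15), (4, 3), (4, 4), (4, 11), (4, 12), (7, 0), (7, 7), (7, 8), (7, 15)]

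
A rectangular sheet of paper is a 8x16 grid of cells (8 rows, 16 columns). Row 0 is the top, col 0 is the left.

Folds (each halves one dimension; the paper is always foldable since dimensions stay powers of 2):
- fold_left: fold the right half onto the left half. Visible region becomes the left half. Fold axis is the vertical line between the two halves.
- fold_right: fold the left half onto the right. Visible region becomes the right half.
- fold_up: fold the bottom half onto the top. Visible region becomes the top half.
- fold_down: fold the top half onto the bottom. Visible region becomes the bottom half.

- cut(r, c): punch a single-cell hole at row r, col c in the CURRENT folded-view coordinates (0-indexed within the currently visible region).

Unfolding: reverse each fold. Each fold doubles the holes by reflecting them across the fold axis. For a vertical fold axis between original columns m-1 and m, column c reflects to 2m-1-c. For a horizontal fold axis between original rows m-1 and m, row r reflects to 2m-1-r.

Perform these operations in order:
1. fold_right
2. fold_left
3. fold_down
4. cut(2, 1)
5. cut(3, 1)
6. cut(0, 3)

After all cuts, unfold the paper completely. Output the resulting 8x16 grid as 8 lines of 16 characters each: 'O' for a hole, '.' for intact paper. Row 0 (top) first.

Answer: .O....O..O....O.
.O....O..O....O.
................
...OO......OO...
...OO......OO...
................
.O....O..O....O.
.O....O..O....O.

Derivation:
Op 1 fold_right: fold axis v@8; visible region now rows[0,8) x cols[8,16) = 8x8
Op 2 fold_left: fold axis v@12; visible region now rows[0,8) x cols[8,12) = 8x4
Op 3 fold_down: fold axis h@4; visible region now rows[4,8) x cols[8,12) = 4x4
Op 4 cut(2, 1): punch at orig (6,9); cuts so far [(6, 9)]; region rows[4,8) x cols[8,12) = 4x4
Op 5 cut(3, 1): punch at orig (7,9); cuts so far [(6, 9), (7, 9)]; region rows[4,8) x cols[8,12) = 4x4
Op 6 cut(0, 3): punch at orig (4,11); cuts so far [(4, 11), (6, 9), (7, 9)]; region rows[4,8) x cols[8,12) = 4x4
Unfold 1 (reflect across h@4): 6 holes -> [(0, 9), (1, 9), (3, 11), (4, 11), (6, 9), (7, 9)]
Unfold 2 (reflect across v@12): 12 holes -> [(0, 9), (0, 14), (1, 9), (1, 14), (3, 11), (3, 12), (4, 11), (4, 12), (6, 9), (6, 14), (7, 9), (7, 14)]
Unfold 3 (reflect across v@8): 24 holes -> [(0, 1), (0, 6), (0, 9), (0, 14), (1, 1), (1, 6), (1, 9), (1, 14), (3, 3), (3, 4), (3, 11), (3, 12), (4, 3), (4, 4), (4, 11), (4, 12), (6, 1), (6, 6), (6, 9), (6, 14), (7, 1), (7, 6), (7, 9), (7, 14)]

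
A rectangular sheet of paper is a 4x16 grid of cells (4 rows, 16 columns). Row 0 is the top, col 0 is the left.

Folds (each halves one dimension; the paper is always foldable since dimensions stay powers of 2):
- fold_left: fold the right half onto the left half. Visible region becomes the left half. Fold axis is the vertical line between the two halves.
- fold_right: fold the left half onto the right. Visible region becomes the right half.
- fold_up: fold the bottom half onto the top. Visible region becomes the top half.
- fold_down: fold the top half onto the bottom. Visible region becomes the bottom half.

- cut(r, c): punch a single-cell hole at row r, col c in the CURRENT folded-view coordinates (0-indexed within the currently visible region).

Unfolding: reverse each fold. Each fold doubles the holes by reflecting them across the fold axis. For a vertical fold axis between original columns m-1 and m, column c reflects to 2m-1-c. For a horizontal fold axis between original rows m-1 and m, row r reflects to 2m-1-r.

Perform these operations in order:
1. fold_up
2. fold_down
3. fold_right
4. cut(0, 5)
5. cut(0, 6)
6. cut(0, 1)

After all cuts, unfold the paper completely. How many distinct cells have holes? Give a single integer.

Op 1 fold_up: fold axis h@2; visible region now rows[0,2) x cols[0,16) = 2x16
Op 2 fold_down: fold axis h@1; visible region now rows[1,2) x cols[0,16) = 1x16
Op 3 fold_right: fold axis v@8; visible region now rows[1,2) x cols[8,16) = 1x8
Op 4 cut(0, 5): punch at orig (1,13); cuts so far [(1, 13)]; region rows[1,2) x cols[8,16) = 1x8
Op 5 cut(0, 6): punch at orig (1,14); cuts so far [(1, 13), (1, 14)]; region rows[1,2) x cols[8,16) = 1x8
Op 6 cut(0, 1): punch at orig (1,9); cuts so far [(1, 9), (1, 13), (1, 14)]; region rows[1,2) x cols[8,16) = 1x8
Unfold 1 (reflect across v@8): 6 holes -> [(1, 1), (1, 2), (1, 6), (1, 9), (1, 13), (1, 14)]
Unfold 2 (reflect across h@1): 12 holes -> [(0, 1), (0, 2), (0, 6), (0, 9), (0, 13), (0, 14), (1, 1), (1, 2), (1, 6), (1, 9), (1, 13), (1, 14)]
Unfold 3 (reflect across h@2): 24 holes -> [(0, 1), (0, 2), (0, 6), (0, 9), (0, 13), (0, 14), (1, 1), (1, 2), (1, 6), (1, 9), (1, 13), (1, 14), (2, 1), (2, 2), (2, 6), (2, 9), (2, 13), (2, 14), (3, 1), (3, 2), (3, 6), (3, 9), (3, 13), (3, 14)]

Answer: 24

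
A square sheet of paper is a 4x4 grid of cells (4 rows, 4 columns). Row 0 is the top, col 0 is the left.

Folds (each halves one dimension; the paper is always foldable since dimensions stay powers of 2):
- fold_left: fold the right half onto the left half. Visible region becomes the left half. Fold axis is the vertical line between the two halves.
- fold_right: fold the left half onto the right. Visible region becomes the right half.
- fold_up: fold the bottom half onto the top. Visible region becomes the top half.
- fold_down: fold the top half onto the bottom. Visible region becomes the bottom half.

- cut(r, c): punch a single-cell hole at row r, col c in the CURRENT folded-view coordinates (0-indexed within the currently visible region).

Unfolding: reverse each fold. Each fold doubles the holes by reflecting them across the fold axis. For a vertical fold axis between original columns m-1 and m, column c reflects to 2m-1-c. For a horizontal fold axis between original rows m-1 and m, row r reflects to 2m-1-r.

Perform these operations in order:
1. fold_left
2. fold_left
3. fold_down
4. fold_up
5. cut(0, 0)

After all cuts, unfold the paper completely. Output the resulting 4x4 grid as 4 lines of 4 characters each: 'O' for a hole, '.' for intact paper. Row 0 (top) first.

Op 1 fold_left: fold axis v@2; visible region now rows[0,4) x cols[0,2) = 4x2
Op 2 fold_left: fold axis v@1; visible region now rows[0,4) x cols[0,1) = 4x1
Op 3 fold_down: fold axis h@2; visible region now rows[2,4) x cols[0,1) = 2x1
Op 4 fold_up: fold axis h@3; visible region now rows[2,3) x cols[0,1) = 1x1
Op 5 cut(0, 0): punch at orig (2,0); cuts so far [(2, 0)]; region rows[2,3) x cols[0,1) = 1x1
Unfold 1 (reflect across h@3): 2 holes -> [(2, 0), (3, 0)]
Unfold 2 (reflect across h@2): 4 holes -> [(0, 0), (1, 0), (2, 0), (3, 0)]
Unfold 3 (reflect across v@1): 8 holes -> [(0, 0), (0, 1), (1, 0), (1, 1), (2, 0), (2, 1), (3, 0), (3, 1)]
Unfold 4 (reflect across v@2): 16 holes -> [(0, 0), (0, 1), (0, 2), (0, 3), (1, 0), (1, 1), (1, 2), (1, 3), (2, 0), (2, 1), (2, 2), (2, 3), (3, 0), (3, 1), (3, 2), (3, 3)]

Answer: OOOO
OOOO
OOOO
OOOO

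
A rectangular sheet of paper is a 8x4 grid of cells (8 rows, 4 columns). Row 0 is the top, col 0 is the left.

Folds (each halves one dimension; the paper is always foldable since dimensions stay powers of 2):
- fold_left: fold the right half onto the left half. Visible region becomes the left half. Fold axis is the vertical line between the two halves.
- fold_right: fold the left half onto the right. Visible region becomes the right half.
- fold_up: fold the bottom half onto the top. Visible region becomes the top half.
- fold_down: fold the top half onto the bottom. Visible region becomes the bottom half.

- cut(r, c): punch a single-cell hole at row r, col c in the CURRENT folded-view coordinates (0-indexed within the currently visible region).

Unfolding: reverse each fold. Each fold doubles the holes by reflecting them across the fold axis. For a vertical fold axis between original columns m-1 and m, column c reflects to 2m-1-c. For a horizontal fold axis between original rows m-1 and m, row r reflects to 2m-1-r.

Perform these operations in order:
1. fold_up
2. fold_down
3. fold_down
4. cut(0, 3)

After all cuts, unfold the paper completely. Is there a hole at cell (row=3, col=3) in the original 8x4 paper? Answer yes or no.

Op 1 fold_up: fold axis h@4; visible region now rows[0,4) x cols[0,4) = 4x4
Op 2 fold_down: fold axis h@2; visible region now rows[2,4) x cols[0,4) = 2x4
Op 3 fold_down: fold axis h@3; visible region now rows[3,4) x cols[0,4) = 1x4
Op 4 cut(0, 3): punch at orig (3,3); cuts so far [(3, 3)]; region rows[3,4) x cols[0,4) = 1x4
Unfold 1 (reflect across h@3): 2 holes -> [(2, 3), (3, 3)]
Unfold 2 (reflect across h@2): 4 holes -> [(0, 3), (1, 3), (2, 3), (3, 3)]
Unfold 3 (reflect across h@4): 8 holes -> [(0, 3), (1, 3), (2, 3), (3, 3), (4, 3), (5, 3), (6, 3), (7, 3)]
Holes: [(0, 3), (1, 3), (2, 3), (3, 3), (4, 3), (5, 3), (6, 3), (7, 3)]

Answer: yes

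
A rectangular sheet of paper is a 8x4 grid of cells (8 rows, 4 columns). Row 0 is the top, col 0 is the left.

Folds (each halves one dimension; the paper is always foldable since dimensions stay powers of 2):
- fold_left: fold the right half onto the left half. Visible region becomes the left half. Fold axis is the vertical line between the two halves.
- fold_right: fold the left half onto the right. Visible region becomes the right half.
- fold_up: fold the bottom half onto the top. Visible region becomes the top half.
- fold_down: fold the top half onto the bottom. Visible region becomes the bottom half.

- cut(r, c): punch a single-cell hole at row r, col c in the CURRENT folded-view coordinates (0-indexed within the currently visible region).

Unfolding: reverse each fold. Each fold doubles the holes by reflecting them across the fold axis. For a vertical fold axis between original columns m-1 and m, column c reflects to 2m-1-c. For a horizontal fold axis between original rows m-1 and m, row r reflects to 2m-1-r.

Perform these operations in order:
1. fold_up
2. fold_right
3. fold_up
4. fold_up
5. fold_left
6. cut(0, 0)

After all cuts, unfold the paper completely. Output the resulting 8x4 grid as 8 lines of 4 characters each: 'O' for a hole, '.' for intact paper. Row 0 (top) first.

Op 1 fold_up: fold axis h@4; visible region now rows[0,4) x cols[0,4) = 4x4
Op 2 fold_right: fold axis v@2; visible region now rows[0,4) x cols[2,4) = 4x2
Op 3 fold_up: fold axis h@2; visible region now rows[0,2) x cols[2,4) = 2x2
Op 4 fold_up: fold axis h@1; visible region now rows[0,1) x cols[2,4) = 1x2
Op 5 fold_left: fold axis v@3; visible region now rows[0,1) x cols[2,3) = 1x1
Op 6 cut(0, 0): punch at orig (0,2); cuts so far [(0, 2)]; region rows[0,1) x cols[2,3) = 1x1
Unfold 1 (reflect across v@3): 2 holes -> [(0, 2), (0, 3)]
Unfold 2 (reflect across h@1): 4 holes -> [(0, 2), (0, 3), (1, 2), (1, 3)]
Unfold 3 (reflect across h@2): 8 holes -> [(0, 2), (0, 3), (1, 2), (1, 3), (2, 2), (2, 3), (3, 2), (3, 3)]
Unfold 4 (reflect across v@2): 16 holes -> [(0, 0), (0, 1), (0, 2), (0, 3), (1, 0), (1, 1), (1, 2), (1, 3), (2, 0), (2, 1), (2, 2), (2, 3), (3, 0), (3, 1), (3, 2), (3, 3)]
Unfold 5 (reflect across h@4): 32 holes -> [(0, 0), (0, 1), (0, 2), (0, 3), (1, 0), (1, 1), (1, 2), (1, 3), (2, 0), (2, 1), (2, 2), (2, 3), (3, 0), (3, 1), (3, 2), (3, 3), (4, 0), (4, 1), (4, 2), (4, 3), (5, 0), (5, 1), (5, 2), (5, 3), (6, 0), (6, 1), (6, 2), (6, 3), (7, 0), (7, 1), (7, 2), (7, 3)]

Answer: OOOO
OOOO
OOOO
OOOO
OOOO
OOOO
OOOO
OOOO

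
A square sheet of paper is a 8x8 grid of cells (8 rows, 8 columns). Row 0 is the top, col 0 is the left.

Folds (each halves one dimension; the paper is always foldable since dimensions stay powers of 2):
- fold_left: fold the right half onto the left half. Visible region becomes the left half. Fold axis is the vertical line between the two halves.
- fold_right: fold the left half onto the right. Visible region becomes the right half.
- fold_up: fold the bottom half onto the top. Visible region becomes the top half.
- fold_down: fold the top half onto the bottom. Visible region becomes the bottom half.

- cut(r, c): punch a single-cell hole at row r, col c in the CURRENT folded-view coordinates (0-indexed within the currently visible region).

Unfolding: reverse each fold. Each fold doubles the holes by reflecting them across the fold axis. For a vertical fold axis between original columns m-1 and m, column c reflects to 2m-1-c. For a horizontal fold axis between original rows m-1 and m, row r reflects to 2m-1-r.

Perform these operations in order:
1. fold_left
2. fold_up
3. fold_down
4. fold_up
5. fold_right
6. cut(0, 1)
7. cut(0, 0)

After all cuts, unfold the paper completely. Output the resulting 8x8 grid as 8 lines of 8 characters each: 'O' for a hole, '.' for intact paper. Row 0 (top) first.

Op 1 fold_left: fold axis v@4; visible region now rows[0,8) x cols[0,4) = 8x4
Op 2 fold_up: fold axis h@4; visible region now rows[0,4) x cols[0,4) = 4x4
Op 3 fold_down: fold axis h@2; visible region now rows[2,4) x cols[0,4) = 2x4
Op 4 fold_up: fold axis h@3; visible region now rows[2,3) x cols[0,4) = 1x4
Op 5 fold_right: fold axis v@2; visible region now rows[2,3) x cols[2,4) = 1x2
Op 6 cut(0, 1): punch at orig (2,3); cuts so far [(2, 3)]; region rows[2,3) x cols[2,4) = 1x2
Op 7 cut(0, 0): punch at orig (2,2); cuts so far [(2, 2), (2, 3)]; region rows[2,3) x cols[2,4) = 1x2
Unfold 1 (reflect across v@2): 4 holes -> [(2, 0), (2, 1), (2, 2), (2, 3)]
Unfold 2 (reflect across h@3): 8 holes -> [(2, 0), (2, 1), (2, 2), (2, 3), (3, 0), (3, 1), (3, 2), (3, 3)]
Unfold 3 (reflect across h@2): 16 holes -> [(0, 0), (0, 1), (0, 2), (0, 3), (1, 0), (1, 1), (1, 2), (1, 3), (2, 0), (2, 1), (2, 2), (2, 3), (3, 0), (3, 1), (3, 2), (3, 3)]
Unfold 4 (reflect across h@4): 32 holes -> [(0, 0), (0, 1), (0, 2), (0, 3), (1, 0), (1, 1), (1, 2), (1, 3), (2, 0), (2, 1), (2, 2), (2, 3), (3, 0), (3, 1), (3, 2), (3, 3), (4, 0), (4, 1), (4, 2), (4, 3), (5, 0), (5, 1), (5, 2), (5, 3), (6, 0), (6, 1), (6, 2), (6, 3), (7, 0), (7, 1), (7, 2), (7, 3)]
Unfold 5 (reflect across v@4): 64 holes -> [(0, 0), (0, 1), (0, 2), (0, 3), (0, 4), (0, 5), (0, 6), (0, 7), (1, 0), (1, 1), (1, 2), (1, 3), (1, 4), (1, 5), (1, 6), (1, 7), (2, 0), (2, 1), (2, 2), (2, 3), (2, 4), (2, 5), (2, 6), (2, 7), (3, 0), (3, 1), (3, 2), (3, 3), (3, 4), (3, 5), (3, 6), (3, 7), (4, 0), (4, 1), (4, 2), (4, 3), (4, 4), (4, 5), (4, 6), (4, 7), (5, 0), (5, 1), (5, 2), (5, 3), (5, 4), (5, 5), (5, 6), (5, 7), (6, 0), (6, 1), (6, 2), (6, 3), (6, 4), (6, 5), (6, 6), (6, 7), (7, 0), (7, 1), (7, 2), (7, 3), (7, 4), (7, 5), (7, 6), (7, 7)]

Answer: OOOOOOOO
OOOOOOOO
OOOOOOOO
OOOOOOOO
OOOOOOOO
OOOOOOOO
OOOOOOOO
OOOOOOOO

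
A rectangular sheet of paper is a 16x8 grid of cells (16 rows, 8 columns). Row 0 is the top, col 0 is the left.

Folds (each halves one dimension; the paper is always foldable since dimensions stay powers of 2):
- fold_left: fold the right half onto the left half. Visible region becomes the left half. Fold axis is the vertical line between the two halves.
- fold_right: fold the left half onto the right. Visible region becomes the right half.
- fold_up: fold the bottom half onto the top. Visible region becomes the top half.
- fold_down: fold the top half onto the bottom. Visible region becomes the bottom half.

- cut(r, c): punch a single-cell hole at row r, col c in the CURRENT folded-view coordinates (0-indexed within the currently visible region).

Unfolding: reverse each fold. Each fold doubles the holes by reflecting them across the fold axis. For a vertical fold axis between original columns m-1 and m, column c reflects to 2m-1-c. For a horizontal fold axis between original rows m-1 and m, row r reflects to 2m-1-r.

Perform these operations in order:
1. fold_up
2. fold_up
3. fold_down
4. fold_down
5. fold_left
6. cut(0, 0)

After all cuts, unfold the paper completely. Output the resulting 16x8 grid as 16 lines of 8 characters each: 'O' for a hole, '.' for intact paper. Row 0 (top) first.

Answer: O......O
O......O
O......O
O......O
O......O
O......O
O......O
O......O
O......O
O......O
O......O
O......O
O......O
O......O
O......O
O......O

Derivation:
Op 1 fold_up: fold axis h@8; visible region now rows[0,8) x cols[0,8) = 8x8
Op 2 fold_up: fold axis h@4; visible region now rows[0,4) x cols[0,8) = 4x8
Op 3 fold_down: fold axis h@2; visible region now rows[2,4) x cols[0,8) = 2x8
Op 4 fold_down: fold axis h@3; visible region now rows[3,4) x cols[0,8) = 1x8
Op 5 fold_left: fold axis v@4; visible region now rows[3,4) x cols[0,4) = 1x4
Op 6 cut(0, 0): punch at orig (3,0); cuts so far [(3, 0)]; region rows[3,4) x cols[0,4) = 1x4
Unfold 1 (reflect across v@4): 2 holes -> [(3, 0), (3, 7)]
Unfold 2 (reflect across h@3): 4 holes -> [(2, 0), (2, 7), (3, 0), (3, 7)]
Unfold 3 (reflect across h@2): 8 holes -> [(0, 0), (0, 7), (1, 0), (1, 7), (2, 0), (2, 7), (3, 0), (3, 7)]
Unfold 4 (reflect across h@4): 16 holes -> [(0, 0), (0, 7), (1, 0), (1, 7), (2, 0), (2, 7), (3, 0), (3, 7), (4, 0), (4, 7), (5, 0), (5, 7), (6, 0), (6, 7), (7, 0), (7, 7)]
Unfold 5 (reflect across h@8): 32 holes -> [(0, 0), (0, 7), (1, 0), (1, 7), (2, 0), (2, 7), (3, 0), (3, 7), (4, 0), (4, 7), (5, 0), (5, 7), (6, 0), (6, 7), (7, 0), (7, 7), (8, 0), (8, 7), (9, 0), (9, 7), (10, 0), (10, 7), (11, 0), (11, 7), (12, 0), (12, 7), (13, 0), (13, 7), (14, 0), (14, 7), (15, 0), (15, 7)]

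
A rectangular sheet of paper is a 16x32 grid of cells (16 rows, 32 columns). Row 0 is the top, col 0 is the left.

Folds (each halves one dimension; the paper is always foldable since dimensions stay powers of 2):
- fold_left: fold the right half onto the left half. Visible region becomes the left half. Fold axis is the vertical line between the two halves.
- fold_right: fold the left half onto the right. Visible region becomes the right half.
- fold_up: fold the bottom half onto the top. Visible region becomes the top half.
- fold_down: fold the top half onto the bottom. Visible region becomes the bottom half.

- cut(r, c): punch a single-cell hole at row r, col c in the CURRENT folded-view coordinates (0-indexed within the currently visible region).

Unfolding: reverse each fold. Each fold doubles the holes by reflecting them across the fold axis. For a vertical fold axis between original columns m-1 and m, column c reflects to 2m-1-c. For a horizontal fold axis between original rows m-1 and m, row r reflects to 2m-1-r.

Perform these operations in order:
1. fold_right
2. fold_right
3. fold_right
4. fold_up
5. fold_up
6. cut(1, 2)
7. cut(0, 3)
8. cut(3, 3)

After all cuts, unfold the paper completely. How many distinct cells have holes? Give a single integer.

Answer: 96

Derivation:
Op 1 fold_right: fold axis v@16; visible region now rows[0,16) x cols[16,32) = 16x16
Op 2 fold_right: fold axis v@24; visible region now rows[0,16) x cols[24,32) = 16x8
Op 3 fold_right: fold axis v@28; visible region now rows[0,16) x cols[28,32) = 16x4
Op 4 fold_up: fold axis h@8; visible region now rows[0,8) x cols[28,32) = 8x4
Op 5 fold_up: fold axis h@4; visible region now rows[0,4) x cols[28,32) = 4x4
Op 6 cut(1, 2): punch at orig (1,30); cuts so far [(1, 30)]; region rows[0,4) x cols[28,32) = 4x4
Op 7 cut(0, 3): punch at orig (0,31); cuts so far [(0, 31), (1, 30)]; region rows[0,4) x cols[28,32) = 4x4
Op 8 cut(3, 3): punch at orig (3,31); cuts so far [(0, 31), (1, 30), (3, 31)]; region rows[0,4) x cols[28,32) = 4x4
Unfold 1 (reflect across h@4): 6 holes -> [(0, 31), (1, 30), (3, 31), (4, 31), (6, 30), (7, 31)]
Unfold 2 (reflect across h@8): 12 holes -> [(0, 31), (1, 30), (3, 31), (4, 31), (6, 30), (7, 31), (8, 31), (9, 30), (11, 31), (12, 31), (14, 30), (15, 31)]
Unfold 3 (reflect across v@28): 24 holes -> [(0, 24), (0, 31), (1, 25), (1, 30), (3, 24), (3, 31), (4, 24), (4, 31), (6, 25), (6, 30), (7, 24), (7, 31), (8, 24), (8, 31), (9, 25), (9, 30), (11, 24), (11, 31), (12, 24), (12, 31), (14, 25), (14, 30), (15, 24), (15, 31)]
Unfold 4 (reflect across v@24): 48 holes -> [(0, 16), (0, 23), (0, 24), (0, 31), (1, 17), (1, 22), (1, 25), (1, 30), (3, 16), (3, 23), (3, 24), (3, 31), (4, 16), (4, 23), (4, 24), (4, 31), (6, 17), (6, 22), (6, 25), (6, 30), (7, 16), (7, 23), (7, 24), (7, 31), (8, 16), (8, 23), (8, 24), (8, 31), (9, 17), (9, 22), (9, 25), (9, 30), (11, 16), (11, 23), (11, 24), (11, 31), (12, 16), (12, 23), (12, 24), (12, 31), (14, 17), (14, 22), (14, 25), (14, 30), (15, 16), (15, 23), (15, 24), (15, 31)]
Unfold 5 (reflect across v@16): 96 holes -> [(0, 0), (0, 7), (0, 8), (0, 15), (0, 16), (0, 23), (0, 24), (0, 31), (1, 1), (1, 6), (1, 9), (1, 14), (1, 17), (1, 22), (1, 25), (1, 30), (3, 0), (3, 7), (3, 8), (3, 15), (3, 16), (3, 23), (3, 24), (3, 31), (4, 0), (4, 7), (4, 8), (4, 15), (4, 16), (4, 23), (4, 24), (4, 31), (6, 1), (6, 6), (6, 9), (6, 14), (6, 17), (6, 22), (6, 25), (6, 30), (7, 0), (7, 7), (7, 8), (7, 15), (7, 16), (7, 23), (7, 24), (7, 31), (8, 0), (8, 7), (8, 8), (8, 15), (8, 16), (8, 23), (8, 24), (8, 31), (9, 1), (9, 6), (9, 9), (9, 14), (9, 17), (9, 22), (9, 25), (9, 30), (11, 0), (11, 7), (11, 8), (11, 15), (11, 16), (11, 23), (11, 24), (11, 31), (12, 0), (12, 7), (12, 8), (12, 15), (12, 16), (12, 23), (12, 24), (12, 31), (14, 1), (14, 6), (14, 9), (14, 14), (14, 17), (14, 22), (14, 25), (14, 30), (15, 0), (15, 7), (15, 8), (15, 15), (15, 16), (15, 23), (15, 24), (15, 31)]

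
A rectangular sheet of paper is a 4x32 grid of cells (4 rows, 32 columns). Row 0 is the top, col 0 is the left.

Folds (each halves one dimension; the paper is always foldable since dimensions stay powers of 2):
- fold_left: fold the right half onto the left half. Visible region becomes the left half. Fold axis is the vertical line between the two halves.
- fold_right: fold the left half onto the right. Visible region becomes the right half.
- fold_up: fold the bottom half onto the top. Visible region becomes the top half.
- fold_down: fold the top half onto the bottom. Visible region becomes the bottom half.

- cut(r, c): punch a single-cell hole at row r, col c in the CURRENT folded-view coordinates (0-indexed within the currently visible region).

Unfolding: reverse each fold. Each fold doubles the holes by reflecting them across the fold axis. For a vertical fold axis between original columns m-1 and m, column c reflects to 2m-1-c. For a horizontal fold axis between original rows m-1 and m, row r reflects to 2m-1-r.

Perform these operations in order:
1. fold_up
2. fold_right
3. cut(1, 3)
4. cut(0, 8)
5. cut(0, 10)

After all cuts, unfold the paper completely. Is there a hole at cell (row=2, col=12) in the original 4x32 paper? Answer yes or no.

Answer: yes

Derivation:
Op 1 fold_up: fold axis h@2; visible region now rows[0,2) x cols[0,32) = 2x32
Op 2 fold_right: fold axis v@16; visible region now rows[0,2) x cols[16,32) = 2x16
Op 3 cut(1, 3): punch at orig (1,19); cuts so far [(1, 19)]; region rows[0,2) x cols[16,32) = 2x16
Op 4 cut(0, 8): punch at orig (0,24); cuts so far [(0, 24), (1, 19)]; region rows[0,2) x cols[16,32) = 2x16
Op 5 cut(0, 10): punch at orig (0,26); cuts so far [(0, 24), (0, 26), (1, 19)]; region rows[0,2) x cols[16,32) = 2x16
Unfold 1 (reflect across v@16): 6 holes -> [(0, 5), (0, 7), (0, 24), (0, 26), (1, 12), (1, 19)]
Unfold 2 (reflect across h@2): 12 holes -> [(0, 5), (0, 7), (0, 24), (0, 26), (1, 12), (1, 19), (2, 12), (2, 19), (3, 5), (3, 7), (3, 24), (3, 26)]
Holes: [(0, 5), (0, 7), (0, 24), (0, 26), (1, 12), (1, 19), (2, 12), (2, 19), (3, 5), (3, 7), (3, 24), (3, 26)]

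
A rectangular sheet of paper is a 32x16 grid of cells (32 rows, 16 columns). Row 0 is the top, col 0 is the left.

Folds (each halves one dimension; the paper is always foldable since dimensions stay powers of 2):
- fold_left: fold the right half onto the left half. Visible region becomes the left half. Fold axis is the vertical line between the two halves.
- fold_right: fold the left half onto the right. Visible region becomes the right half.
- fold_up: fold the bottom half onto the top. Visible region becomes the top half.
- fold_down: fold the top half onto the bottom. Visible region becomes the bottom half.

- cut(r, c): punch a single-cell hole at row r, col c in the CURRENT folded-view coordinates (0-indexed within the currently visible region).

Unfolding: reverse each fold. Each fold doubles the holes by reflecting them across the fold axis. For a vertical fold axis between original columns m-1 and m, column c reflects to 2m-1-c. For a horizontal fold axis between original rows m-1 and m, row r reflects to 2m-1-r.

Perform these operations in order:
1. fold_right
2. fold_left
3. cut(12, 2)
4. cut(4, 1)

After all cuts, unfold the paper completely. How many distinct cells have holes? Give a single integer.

Op 1 fold_right: fold axis v@8; visible region now rows[0,32) x cols[8,16) = 32x8
Op 2 fold_left: fold axis v@12; visible region now rows[0,32) x cols[8,12) = 32x4
Op 3 cut(12, 2): punch at orig (12,10); cuts so far [(12, 10)]; region rows[0,32) x cols[8,12) = 32x4
Op 4 cut(4, 1): punch at orig (4,9); cuts so far [(4, 9), (12, 10)]; region rows[0,32) x cols[8,12) = 32x4
Unfold 1 (reflect across v@12): 4 holes -> [(4, 9), (4, 14), (12, 10), (12, 13)]
Unfold 2 (reflect across v@8): 8 holes -> [(4, 1), (4, 6), (4, 9), (4, 14), (12, 2), (12, 5), (12, 10), (12, 13)]

Answer: 8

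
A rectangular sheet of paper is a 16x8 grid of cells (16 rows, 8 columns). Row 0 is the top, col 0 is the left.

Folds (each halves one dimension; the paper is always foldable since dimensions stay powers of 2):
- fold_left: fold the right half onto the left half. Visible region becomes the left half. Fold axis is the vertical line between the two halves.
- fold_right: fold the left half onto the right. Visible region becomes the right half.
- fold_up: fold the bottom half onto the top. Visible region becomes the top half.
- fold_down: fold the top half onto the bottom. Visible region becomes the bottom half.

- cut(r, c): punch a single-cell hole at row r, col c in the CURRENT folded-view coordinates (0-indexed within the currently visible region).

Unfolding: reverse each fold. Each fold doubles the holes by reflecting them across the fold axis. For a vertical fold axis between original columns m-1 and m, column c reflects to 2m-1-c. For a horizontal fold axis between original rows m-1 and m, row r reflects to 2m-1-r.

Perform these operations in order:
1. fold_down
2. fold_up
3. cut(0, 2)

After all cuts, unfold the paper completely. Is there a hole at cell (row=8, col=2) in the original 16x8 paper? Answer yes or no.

Op 1 fold_down: fold axis h@8; visible region now rows[8,16) x cols[0,8) = 8x8
Op 2 fold_up: fold axis h@12; visible region now rows[8,12) x cols[0,8) = 4x8
Op 3 cut(0, 2): punch at orig (8,2); cuts so far [(8, 2)]; region rows[8,12) x cols[0,8) = 4x8
Unfold 1 (reflect across h@12): 2 holes -> [(8, 2), (15, 2)]
Unfold 2 (reflect across h@8): 4 holes -> [(0, 2), (7, 2), (8, 2), (15, 2)]
Holes: [(0, 2), (7, 2), (8, 2), (15, 2)]

Answer: yes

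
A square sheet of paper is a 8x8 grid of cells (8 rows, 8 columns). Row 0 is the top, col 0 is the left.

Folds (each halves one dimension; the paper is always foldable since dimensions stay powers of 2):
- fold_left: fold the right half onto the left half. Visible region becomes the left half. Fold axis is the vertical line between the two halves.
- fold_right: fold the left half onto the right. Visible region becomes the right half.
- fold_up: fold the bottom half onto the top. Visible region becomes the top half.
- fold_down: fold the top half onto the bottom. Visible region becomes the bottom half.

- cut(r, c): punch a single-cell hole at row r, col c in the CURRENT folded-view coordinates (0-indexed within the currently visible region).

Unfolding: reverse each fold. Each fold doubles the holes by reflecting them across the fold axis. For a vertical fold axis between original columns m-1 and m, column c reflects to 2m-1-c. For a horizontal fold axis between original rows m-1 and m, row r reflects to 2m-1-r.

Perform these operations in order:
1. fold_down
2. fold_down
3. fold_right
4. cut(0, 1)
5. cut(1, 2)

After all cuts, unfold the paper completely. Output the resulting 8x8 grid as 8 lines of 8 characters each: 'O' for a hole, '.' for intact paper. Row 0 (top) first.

Answer: .O....O.
..O..O..
..O..O..
.O....O.
.O....O.
..O..O..
..O..O..
.O....O.

Derivation:
Op 1 fold_down: fold axis h@4; visible region now rows[4,8) x cols[0,8) = 4x8
Op 2 fold_down: fold axis h@6; visible region now rows[6,8) x cols[0,8) = 2x8
Op 3 fold_right: fold axis v@4; visible region now rows[6,8) x cols[4,8) = 2x4
Op 4 cut(0, 1): punch at orig (6,5); cuts so far [(6, 5)]; region rows[6,8) x cols[4,8) = 2x4
Op 5 cut(1, 2): punch at orig (7,6); cuts so far [(6, 5), (7, 6)]; region rows[6,8) x cols[4,8) = 2x4
Unfold 1 (reflect across v@4): 4 holes -> [(6, 2), (6, 5), (7, 1), (7, 6)]
Unfold 2 (reflect across h@6): 8 holes -> [(4, 1), (4, 6), (5, 2), (5, 5), (6, 2), (6, 5), (7, 1), (7, 6)]
Unfold 3 (reflect across h@4): 16 holes -> [(0, 1), (0, 6), (1, 2), (1, 5), (2, 2), (2, 5), (3, 1), (3, 6), (4, 1), (4, 6), (5, 2), (5, 5), (6, 2), (6, 5), (7, 1), (7, 6)]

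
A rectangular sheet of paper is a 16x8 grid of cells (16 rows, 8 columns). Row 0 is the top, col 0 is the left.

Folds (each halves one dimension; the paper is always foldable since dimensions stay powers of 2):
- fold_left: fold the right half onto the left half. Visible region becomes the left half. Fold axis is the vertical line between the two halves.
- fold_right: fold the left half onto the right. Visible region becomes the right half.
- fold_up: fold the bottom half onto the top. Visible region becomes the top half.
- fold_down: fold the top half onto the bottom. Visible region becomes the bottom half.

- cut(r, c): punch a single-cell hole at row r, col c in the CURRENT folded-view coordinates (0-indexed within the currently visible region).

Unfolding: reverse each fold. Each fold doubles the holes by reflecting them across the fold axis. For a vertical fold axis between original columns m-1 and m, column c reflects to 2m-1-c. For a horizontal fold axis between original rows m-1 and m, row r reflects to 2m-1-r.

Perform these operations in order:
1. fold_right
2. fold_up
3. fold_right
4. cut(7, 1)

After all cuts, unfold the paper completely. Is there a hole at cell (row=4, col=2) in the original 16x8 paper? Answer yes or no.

Op 1 fold_right: fold axis v@4; visible region now rows[0,16) x cols[4,8) = 16x4
Op 2 fold_up: fold axis h@8; visible region now rows[0,8) x cols[4,8) = 8x4
Op 3 fold_right: fold axis v@6; visible region now rows[0,8) x cols[6,8) = 8x2
Op 4 cut(7, 1): punch at orig (7,7); cuts so far [(7, 7)]; region rows[0,8) x cols[6,8) = 8x2
Unfold 1 (reflect across v@6): 2 holes -> [(7, 4), (7, 7)]
Unfold 2 (reflect across h@8): 4 holes -> [(7, 4), (7, 7), (8, 4), (8, 7)]
Unfold 3 (reflect across v@4): 8 holes -> [(7, 0), (7, 3), (7, 4), (7, 7), (8, 0), (8, 3), (8, 4), (8, 7)]
Holes: [(7, 0), (7, 3), (7, 4), (7, 7), (8, 0), (8, 3), (8, 4), (8, 7)]

Answer: no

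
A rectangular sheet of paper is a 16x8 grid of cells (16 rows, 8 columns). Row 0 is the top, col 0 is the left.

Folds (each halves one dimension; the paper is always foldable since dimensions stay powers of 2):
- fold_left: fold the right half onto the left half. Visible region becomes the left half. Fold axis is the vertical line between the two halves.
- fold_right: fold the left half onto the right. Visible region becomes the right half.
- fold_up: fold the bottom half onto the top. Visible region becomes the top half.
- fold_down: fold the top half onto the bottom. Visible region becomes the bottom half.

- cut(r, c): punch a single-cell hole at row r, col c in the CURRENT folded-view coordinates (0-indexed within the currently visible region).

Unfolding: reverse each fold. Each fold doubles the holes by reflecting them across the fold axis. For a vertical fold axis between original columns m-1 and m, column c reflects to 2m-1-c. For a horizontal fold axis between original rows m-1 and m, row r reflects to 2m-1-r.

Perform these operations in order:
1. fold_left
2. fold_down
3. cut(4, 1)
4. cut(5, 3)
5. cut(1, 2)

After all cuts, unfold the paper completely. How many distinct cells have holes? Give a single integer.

Op 1 fold_left: fold axis v@4; visible region now rows[0,16) x cols[0,4) = 16x4
Op 2 fold_down: fold axis h@8; visible region now rows[8,16) x cols[0,4) = 8x4
Op 3 cut(4, 1): punch at orig (12,1); cuts so far [(12, 1)]; region rows[8,16) x cols[0,4) = 8x4
Op 4 cut(5, 3): punch at orig (13,3); cuts so far [(12, 1), (13, 3)]; region rows[8,16) x cols[0,4) = 8x4
Op 5 cut(1, 2): punch at orig (9,2); cuts so far [(9, 2), (12, 1), (13, 3)]; region rows[8,16) x cols[0,4) = 8x4
Unfold 1 (reflect across h@8): 6 holes -> [(2, 3), (3, 1), (6, 2), (9, 2), (12, 1), (13, 3)]
Unfold 2 (reflect across v@4): 12 holes -> [(2, 3), (2, 4), (3, 1), (3, 6), (6, 2), (6, 5), (9, 2), (9, 5), (12, 1), (12, 6), (13, 3), (13, 4)]

Answer: 12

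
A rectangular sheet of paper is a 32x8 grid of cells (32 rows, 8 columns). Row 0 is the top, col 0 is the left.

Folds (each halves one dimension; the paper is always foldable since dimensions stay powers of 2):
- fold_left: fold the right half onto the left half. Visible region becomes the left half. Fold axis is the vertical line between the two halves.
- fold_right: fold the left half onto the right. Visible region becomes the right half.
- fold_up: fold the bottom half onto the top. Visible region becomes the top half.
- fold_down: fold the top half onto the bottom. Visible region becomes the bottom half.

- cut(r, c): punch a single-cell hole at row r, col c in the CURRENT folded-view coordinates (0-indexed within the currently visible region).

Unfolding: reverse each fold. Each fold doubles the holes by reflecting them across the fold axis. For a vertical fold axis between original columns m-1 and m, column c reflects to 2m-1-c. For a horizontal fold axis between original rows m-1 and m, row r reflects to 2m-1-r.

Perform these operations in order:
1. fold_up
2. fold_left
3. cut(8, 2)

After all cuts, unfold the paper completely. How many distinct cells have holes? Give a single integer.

Op 1 fold_up: fold axis h@16; visible region now rows[0,16) x cols[0,8) = 16x8
Op 2 fold_left: fold axis v@4; visible region now rows[0,16) x cols[0,4) = 16x4
Op 3 cut(8, 2): punch at orig (8,2); cuts so far [(8, 2)]; region rows[0,16) x cols[0,4) = 16x4
Unfold 1 (reflect across v@4): 2 holes -> [(8, 2), (8, 5)]
Unfold 2 (reflect across h@16): 4 holes -> [(8, 2), (8, 5), (23, 2), (23, 5)]

Answer: 4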